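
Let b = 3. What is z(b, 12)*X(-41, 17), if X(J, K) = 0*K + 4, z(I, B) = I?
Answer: 12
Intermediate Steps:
X(J, K) = 4 (X(J, K) = 0 + 4 = 4)
z(b, 12)*X(-41, 17) = 3*4 = 12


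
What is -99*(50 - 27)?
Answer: -2277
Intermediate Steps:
-99*(50 - 27) = -99*23 = -2277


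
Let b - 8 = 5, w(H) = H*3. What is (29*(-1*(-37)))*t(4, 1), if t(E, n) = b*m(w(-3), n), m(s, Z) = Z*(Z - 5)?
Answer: -55796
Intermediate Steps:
w(H) = 3*H
m(s, Z) = Z*(-5 + Z)
b = 13 (b = 8 + 5 = 13)
t(E, n) = 13*n*(-5 + n) (t(E, n) = 13*(n*(-5 + n)) = 13*n*(-5 + n))
(29*(-1*(-37)))*t(4, 1) = (29*(-1*(-37)))*(13*1*(-5 + 1)) = (29*37)*(13*1*(-4)) = 1073*(-52) = -55796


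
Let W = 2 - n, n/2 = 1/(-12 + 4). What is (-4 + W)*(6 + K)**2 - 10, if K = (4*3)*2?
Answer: -1585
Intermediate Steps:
K = 24 (K = 12*2 = 24)
n = -1/4 (n = 2/(-12 + 4) = 2/(-8) = 2*(-1/8) = -1/4 ≈ -0.25000)
W = 9/4 (W = 2 - 1*(-1/4) = 2 + 1/4 = 9/4 ≈ 2.2500)
(-4 + W)*(6 + K)**2 - 10 = (-4 + 9/4)*(6 + 24)**2 - 10 = -7/4*30**2 - 10 = -7/4*900 - 10 = -1575 - 10 = -1585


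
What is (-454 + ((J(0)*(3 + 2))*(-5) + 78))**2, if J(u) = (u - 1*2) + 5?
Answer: 203401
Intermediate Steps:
J(u) = 3 + u (J(u) = (u - 2) + 5 = (-2 + u) + 5 = 3 + u)
(-454 + ((J(0)*(3 + 2))*(-5) + 78))**2 = (-454 + (((3 + 0)*(3 + 2))*(-5) + 78))**2 = (-454 + ((3*5)*(-5) + 78))**2 = (-454 + (15*(-5) + 78))**2 = (-454 + (-75 + 78))**2 = (-454 + 3)**2 = (-451)**2 = 203401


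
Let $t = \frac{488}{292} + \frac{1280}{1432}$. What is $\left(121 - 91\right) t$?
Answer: $\frac{1005540}{13067} \approx 76.953$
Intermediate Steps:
$t = \frac{33518}{13067}$ ($t = 488 \cdot \frac{1}{292} + 1280 \cdot \frac{1}{1432} = \frac{122}{73} + \frac{160}{179} = \frac{33518}{13067} \approx 2.5651$)
$\left(121 - 91\right) t = \left(121 - 91\right) \frac{33518}{13067} = 30 \cdot \frac{33518}{13067} = \frac{1005540}{13067}$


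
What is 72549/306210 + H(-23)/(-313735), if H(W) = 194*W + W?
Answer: 1608967491/6404586290 ≈ 0.25122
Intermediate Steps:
H(W) = 195*W
72549/306210 + H(-23)/(-313735) = 72549/306210 + (195*(-23))/(-313735) = 72549*(1/306210) - 4485*(-1/313735) = 24183/102070 + 897/62747 = 1608967491/6404586290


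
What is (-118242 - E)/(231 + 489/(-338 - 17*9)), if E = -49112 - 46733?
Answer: -10996927/112932 ≈ -97.377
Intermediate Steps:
E = -95845
(-118242 - E)/(231 + 489/(-338 - 17*9)) = (-118242 - 1*(-95845))/(231 + 489/(-338 - 17*9)) = (-118242 + 95845)/(231 + 489/(-338 - 153)) = -22397/(231 + 489/(-491)) = -22397/(231 + 489*(-1/491)) = -22397/(231 - 489/491) = -22397/112932/491 = -22397*491/112932 = -10996927/112932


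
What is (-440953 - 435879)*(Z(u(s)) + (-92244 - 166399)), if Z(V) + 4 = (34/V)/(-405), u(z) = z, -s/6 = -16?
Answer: 275549809990994/1215 ≈ 2.2679e+11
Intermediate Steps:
s = 96 (s = -6*(-16) = 96)
Z(V) = -4 - 34/(405*V) (Z(V) = -4 + (34/V)/(-405) = -4 + (34/V)*(-1/405) = -4 - 34/(405*V))
(-440953 - 435879)*(Z(u(s)) + (-92244 - 166399)) = (-440953 - 435879)*((-4 - 34/405/96) + (-92244 - 166399)) = -876832*((-4 - 34/405*1/96) - 258643) = -876832*((-4 - 17/19440) - 258643) = -876832*(-77777/19440 - 258643) = -876832*(-5028097697/19440) = 275549809990994/1215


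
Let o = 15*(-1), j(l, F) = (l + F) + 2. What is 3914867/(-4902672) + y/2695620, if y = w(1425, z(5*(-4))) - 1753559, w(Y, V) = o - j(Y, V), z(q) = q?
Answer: -1596424165981/1101311724720 ≈ -1.4496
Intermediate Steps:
j(l, F) = 2 + F + l (j(l, F) = (F + l) + 2 = 2 + F + l)
o = -15
w(Y, V) = -17 - V - Y (w(Y, V) = -15 - (2 + V + Y) = -15 + (-2 - V - Y) = -17 - V - Y)
y = -1754981 (y = (-17 - 5*(-4) - 1*1425) - 1753559 = (-17 - 1*(-20) - 1425) - 1753559 = (-17 + 20 - 1425) - 1753559 = -1422 - 1753559 = -1754981)
3914867/(-4902672) + y/2695620 = 3914867/(-4902672) - 1754981/2695620 = 3914867*(-1/4902672) - 1754981*1/2695620 = -3914867/4902672 - 1754981/2695620 = -1596424165981/1101311724720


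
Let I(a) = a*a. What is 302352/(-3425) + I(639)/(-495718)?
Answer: -151279828161/1697834150 ≈ -89.102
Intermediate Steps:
I(a) = a²
302352/(-3425) + I(639)/(-495718) = 302352/(-3425) + 639²/(-495718) = 302352*(-1/3425) + 408321*(-1/495718) = -302352/3425 - 408321/495718 = -151279828161/1697834150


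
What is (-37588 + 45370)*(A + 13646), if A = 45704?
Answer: 461861700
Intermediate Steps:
(-37588 + 45370)*(A + 13646) = (-37588 + 45370)*(45704 + 13646) = 7782*59350 = 461861700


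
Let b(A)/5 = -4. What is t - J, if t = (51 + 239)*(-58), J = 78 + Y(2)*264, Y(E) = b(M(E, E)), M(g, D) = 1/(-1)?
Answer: -11618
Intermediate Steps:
M(g, D) = -1
b(A) = -20 (b(A) = 5*(-4) = -20)
Y(E) = -20
J = -5202 (J = 78 - 20*264 = 78 - 5280 = -5202)
t = -16820 (t = 290*(-58) = -16820)
t - J = -16820 - 1*(-5202) = -16820 + 5202 = -11618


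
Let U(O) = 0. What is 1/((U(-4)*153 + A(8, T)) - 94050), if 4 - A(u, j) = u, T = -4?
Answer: -1/94054 ≈ -1.0632e-5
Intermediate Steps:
A(u, j) = 4 - u
1/((U(-4)*153 + A(8, T)) - 94050) = 1/((0*153 + (4 - 1*8)) - 94050) = 1/((0 + (4 - 8)) - 94050) = 1/((0 - 4) - 94050) = 1/(-4 - 94050) = 1/(-94054) = -1/94054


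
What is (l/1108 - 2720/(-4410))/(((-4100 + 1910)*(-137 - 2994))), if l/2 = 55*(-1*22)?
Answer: -191461/837617111730 ≈ -2.2858e-7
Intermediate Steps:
l = -2420 (l = 2*(55*(-1*22)) = 2*(55*(-22)) = 2*(-1210) = -2420)
(l/1108 - 2720/(-4410))/(((-4100 + 1910)*(-137 - 2994))) = (-2420/1108 - 2720/(-4410))/(((-4100 + 1910)*(-137 - 2994))) = (-2420*1/1108 - 2720*(-1/4410))/((-2190*(-3131))) = (-605/277 + 272/441)/6856890 = -191461/122157*1/6856890 = -191461/837617111730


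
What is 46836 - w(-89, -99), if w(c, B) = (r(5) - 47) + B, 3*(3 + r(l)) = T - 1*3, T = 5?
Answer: 140953/3 ≈ 46984.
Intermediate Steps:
r(l) = -7/3 (r(l) = -3 + (5 - 1*3)/3 = -3 + (5 - 3)/3 = -3 + (⅓)*2 = -3 + ⅔ = -7/3)
w(c, B) = -148/3 + B (w(c, B) = (-7/3 - 47) + B = -148/3 + B)
46836 - w(-89, -99) = 46836 - (-148/3 - 99) = 46836 - 1*(-445/3) = 46836 + 445/3 = 140953/3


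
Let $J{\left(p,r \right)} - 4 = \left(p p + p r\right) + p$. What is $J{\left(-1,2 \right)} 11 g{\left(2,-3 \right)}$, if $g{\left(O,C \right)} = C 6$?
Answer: $-396$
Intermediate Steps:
$g{\left(O,C \right)} = 6 C$
$J{\left(p,r \right)} = 4 + p + p^{2} + p r$ ($J{\left(p,r \right)} = 4 + \left(\left(p p + p r\right) + p\right) = 4 + \left(\left(p^{2} + p r\right) + p\right) = 4 + \left(p + p^{2} + p r\right) = 4 + p + p^{2} + p r$)
$J{\left(-1,2 \right)} 11 g{\left(2,-3 \right)} = \left(4 - 1 + \left(-1\right)^{2} - 2\right) 11 \cdot 6 \left(-3\right) = \left(4 - 1 + 1 - 2\right) 11 \left(-18\right) = 2 \cdot 11 \left(-18\right) = 22 \left(-18\right) = -396$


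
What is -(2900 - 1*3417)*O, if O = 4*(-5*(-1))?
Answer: 10340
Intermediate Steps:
O = 20 (O = 4*5 = 20)
-(2900 - 1*3417)*O = -(2900 - 1*3417)*20 = -(2900 - 3417)*20 = -(-517)*20 = -1*(-10340) = 10340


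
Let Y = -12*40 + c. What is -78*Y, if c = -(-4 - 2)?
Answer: 36972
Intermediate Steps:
c = 6 (c = -1*(-6) = 6)
Y = -474 (Y = -12*40 + 6 = -480 + 6 = -474)
-78*Y = -78*(-474) = 36972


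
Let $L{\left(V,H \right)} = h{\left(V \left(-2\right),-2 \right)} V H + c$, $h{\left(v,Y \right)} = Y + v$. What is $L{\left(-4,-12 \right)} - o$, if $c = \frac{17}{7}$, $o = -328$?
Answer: $\frac{4329}{7} \approx 618.43$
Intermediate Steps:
$c = \frac{17}{7}$ ($c = 17 \cdot \frac{1}{7} = \frac{17}{7} \approx 2.4286$)
$L{\left(V,H \right)} = \frac{17}{7} + H V \left(-2 - 2 V\right)$ ($L{\left(V,H \right)} = \left(-2 + V \left(-2\right)\right) V H + \frac{17}{7} = \left(-2 - 2 V\right) V H + \frac{17}{7} = V \left(-2 - 2 V\right) H + \frac{17}{7} = H V \left(-2 - 2 V\right) + \frac{17}{7} = \frac{17}{7} + H V \left(-2 - 2 V\right)$)
$L{\left(-4,-12 \right)} - o = \left(\frac{17}{7} - \left(-24\right) \left(-4\right) \left(1 - 4\right)\right) - -328 = \left(\frac{17}{7} - \left(-24\right) \left(-4\right) \left(-3\right)\right) + 328 = \left(\frac{17}{7} + 288\right) + 328 = \frac{2033}{7} + 328 = \frac{4329}{7}$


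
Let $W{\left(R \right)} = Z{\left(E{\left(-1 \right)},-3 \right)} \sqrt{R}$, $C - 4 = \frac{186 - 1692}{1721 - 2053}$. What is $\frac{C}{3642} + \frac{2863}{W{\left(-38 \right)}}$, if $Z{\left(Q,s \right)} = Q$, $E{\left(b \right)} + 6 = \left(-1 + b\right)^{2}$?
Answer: $\frac{1417}{604572} + \frac{2863 i \sqrt{38}}{76} \approx 0.0023438 + 232.22 i$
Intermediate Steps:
$E{\left(b \right)} = -6 + \left(-1 + b\right)^{2}$
$C = \frac{1417}{166}$ ($C = 4 + \frac{186 - 1692}{1721 - 2053} = 4 - \frac{1506}{-332} = 4 - - \frac{753}{166} = 4 + \frac{753}{166} = \frac{1417}{166} \approx 8.5361$)
$W{\left(R \right)} = - 2 \sqrt{R}$ ($W{\left(R \right)} = \left(-6 + \left(-1 - 1\right)^{2}\right) \sqrt{R} = \left(-6 + \left(-2\right)^{2}\right) \sqrt{R} = \left(-6 + 4\right) \sqrt{R} = - 2 \sqrt{R}$)
$\frac{C}{3642} + \frac{2863}{W{\left(-38 \right)}} = \frac{1417}{166 \cdot 3642} + \frac{2863}{\left(-2\right) \sqrt{-38}} = \frac{1417}{166} \cdot \frac{1}{3642} + \frac{2863}{\left(-2\right) i \sqrt{38}} = \frac{1417}{604572} + \frac{2863}{\left(-2\right) i \sqrt{38}} = \frac{1417}{604572} + 2863 \frac{i \sqrt{38}}{76} = \frac{1417}{604572} + \frac{2863 i \sqrt{38}}{76}$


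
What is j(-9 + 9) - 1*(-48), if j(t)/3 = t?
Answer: 48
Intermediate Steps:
j(t) = 3*t
j(-9 + 9) - 1*(-48) = 3*(-9 + 9) - 1*(-48) = 3*0 + 48 = 0 + 48 = 48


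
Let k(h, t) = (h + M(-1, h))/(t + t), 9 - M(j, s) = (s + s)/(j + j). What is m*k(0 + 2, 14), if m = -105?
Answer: -195/4 ≈ -48.750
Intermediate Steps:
M(j, s) = 9 - s/j (M(j, s) = 9 - (s + s)/(j + j) = 9 - 2*s/(2*j) = 9 - 2*s*1/(2*j) = 9 - s/j)
k(h, t) = (9 + 2*h)/(2*t) (k(h, t) = (h + (9 - 1*h/(-1)))/(t + t) = (h + (9 - 1*h*(-1)))/((2*t)) = (h + (9 + h))*(1/(2*t)) = (9 + 2*h)*(1/(2*t)) = (9 + 2*h)/(2*t))
m*k(0 + 2, 14) = -105*(9/2 + (0 + 2))/14 = -15*(9/2 + 2)/2 = -15*13/(2*2) = -105*13/28 = -195/4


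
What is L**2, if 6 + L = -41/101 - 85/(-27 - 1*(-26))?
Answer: 63011844/10201 ≈ 6177.0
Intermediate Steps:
L = 7938/101 (L = -6 + (-41/101 - 85/(-27 - 1*(-26))) = -6 + (-41*1/101 - 85/(-27 + 26)) = -6 + (-41/101 - 85/(-1)) = -6 + (-41/101 - 85*(-1)) = -6 + (-41/101 + 85) = -6 + 8544/101 = 7938/101 ≈ 78.594)
L**2 = (7938/101)**2 = 63011844/10201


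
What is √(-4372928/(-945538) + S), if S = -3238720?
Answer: 4*I*√45242936342638694/472769 ≈ 1799.6*I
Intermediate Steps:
√(-4372928/(-945538) + S) = √(-4372928/(-945538) - 3238720) = √(-4372928*(-1/945538) - 3238720) = √(2186464/472769 - 3238720) = √(-1531164229216/472769) = 4*I*√45242936342638694/472769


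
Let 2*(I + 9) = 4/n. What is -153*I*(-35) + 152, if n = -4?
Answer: -101441/2 ≈ -50721.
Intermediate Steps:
I = -19/2 (I = -9 + (4/(-4))/2 = -9 + (4*(-¼))/2 = -9 + (½)*(-1) = -9 - ½ = -19/2 ≈ -9.5000)
-153*I*(-35) + 152 = -(-2907)*(-35)/2 + 152 = -153*665/2 + 152 = -101745/2 + 152 = -101441/2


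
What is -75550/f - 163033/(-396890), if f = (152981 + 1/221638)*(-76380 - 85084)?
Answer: 4291141584296457881/10446342165869172105 ≈ 0.41078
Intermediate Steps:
f = -2737331717227428/110819 (f = (152981 + 1/221638)*(-161464) = (33906402879/221638)*(-161464) = -2737331717227428/110819 ≈ -2.4701e+10)
-75550/f - 163033/(-396890) = -75550/(-2737331717227428/110819) - 163033/(-396890) = -75550*(-110819/2737331717227428) - 163033*(-1/396890) = 4186187725/1368665858613714 + 12541/30530 = 4291141584296457881/10446342165869172105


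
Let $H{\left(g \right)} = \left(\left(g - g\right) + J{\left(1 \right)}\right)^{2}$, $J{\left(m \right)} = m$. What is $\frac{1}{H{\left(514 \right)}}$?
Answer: $1$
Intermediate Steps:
$H{\left(g \right)} = 1$ ($H{\left(g \right)} = \left(\left(g - g\right) + 1\right)^{2} = \left(0 + 1\right)^{2} = 1^{2} = 1$)
$\frac{1}{H{\left(514 \right)}} = 1^{-1} = 1$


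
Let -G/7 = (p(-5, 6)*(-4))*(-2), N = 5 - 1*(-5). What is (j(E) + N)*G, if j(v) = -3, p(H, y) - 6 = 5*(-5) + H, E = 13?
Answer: 9408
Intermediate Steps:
N = 10 (N = 5 + 5 = 10)
p(H, y) = -19 + H (p(H, y) = 6 + (5*(-5) + H) = 6 + (-25 + H) = -19 + H)
G = 1344 (G = -7*(-19 - 5)*(-4)*(-2) = -7*(-24*(-4))*(-2) = -672*(-2) = -7*(-192) = 1344)
(j(E) + N)*G = (-3 + 10)*1344 = 7*1344 = 9408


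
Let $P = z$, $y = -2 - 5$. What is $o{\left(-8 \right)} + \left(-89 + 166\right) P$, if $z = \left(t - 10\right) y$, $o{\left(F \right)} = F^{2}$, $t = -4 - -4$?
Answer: $5454$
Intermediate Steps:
$y = -7$ ($y = -2 - 5 = -7$)
$t = 0$ ($t = -4 + 4 = 0$)
$z = 70$ ($z = \left(0 - 10\right) \left(-7\right) = \left(-10\right) \left(-7\right) = 70$)
$P = 70$
$o{\left(-8 \right)} + \left(-89 + 166\right) P = \left(-8\right)^{2} + \left(-89 + 166\right) 70 = 64 + 77 \cdot 70 = 64 + 5390 = 5454$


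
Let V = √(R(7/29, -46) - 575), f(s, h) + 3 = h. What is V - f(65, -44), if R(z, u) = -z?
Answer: 47 + I*√483778/29 ≈ 47.0 + 23.984*I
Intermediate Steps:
f(s, h) = -3 + h
V = I*√483778/29 (V = √(-7/29 - 575) = √(-16682/29) = I*√483778/29 ≈ 23.984*I)
V - f(65, -44) = I*√483778/29 - (-3 - 44) = I*√483778/29 - 1*(-47) = I*√483778/29 + 47 = 47 + I*√483778/29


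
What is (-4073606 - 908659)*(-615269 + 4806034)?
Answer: -20879501782725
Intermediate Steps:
(-4073606 - 908659)*(-615269 + 4806034) = -4982265*4190765 = -20879501782725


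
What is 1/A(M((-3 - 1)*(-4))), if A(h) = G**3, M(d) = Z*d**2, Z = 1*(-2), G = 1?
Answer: 1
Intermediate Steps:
Z = -2
M(d) = -2*d**2
A(h) = 1 (A(h) = 1**3 = 1)
1/A(M((-3 - 1)*(-4))) = 1/1 = 1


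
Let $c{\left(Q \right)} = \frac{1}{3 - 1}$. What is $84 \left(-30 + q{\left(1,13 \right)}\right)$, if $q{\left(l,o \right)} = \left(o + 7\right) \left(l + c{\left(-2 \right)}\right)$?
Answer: $0$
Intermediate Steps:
$c{\left(Q \right)} = \frac{1}{2}$
$q{\left(l,o \right)} = \left(\frac{1}{2} + l\right) \left(7 + o\right)$ ($q{\left(l,o \right)} = \left(o + 7\right) \left(l + \frac{1}{2}\right) = \left(7 + o\right) \left(\frac{1}{2} + l\right) = \left(\frac{1}{2} + l\right) \left(7 + o\right)$)
$84 \left(-30 + q{\left(1,13 \right)}\right) = 84 \left(-30 + \left(\frac{7}{2} + \frac{1}{2} \cdot 13 + 7 \cdot 1 + 1 \cdot 13\right)\right) = 84 \left(-30 + \left(\frac{7}{2} + \frac{13}{2} + 7 + 13\right)\right) = 84 \left(-30 + 30\right) = 84 \cdot 0 = 0$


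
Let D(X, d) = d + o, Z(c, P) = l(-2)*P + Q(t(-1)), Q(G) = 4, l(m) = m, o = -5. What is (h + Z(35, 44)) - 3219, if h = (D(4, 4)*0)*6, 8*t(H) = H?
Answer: -3303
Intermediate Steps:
t(H) = H/8
Z(c, P) = 4 - 2*P (Z(c, P) = -2*P + 4 = 4 - 2*P)
D(X, d) = -5 + d (D(X, d) = d - 5 = -5 + d)
h = 0 (h = ((-5 + 4)*0)*6 = -1*0*6 = 0*6 = 0)
(h + Z(35, 44)) - 3219 = (0 + (4 - 2*44)) - 3219 = (0 + (4 - 88)) - 3219 = (0 - 84) - 3219 = -84 - 3219 = -3303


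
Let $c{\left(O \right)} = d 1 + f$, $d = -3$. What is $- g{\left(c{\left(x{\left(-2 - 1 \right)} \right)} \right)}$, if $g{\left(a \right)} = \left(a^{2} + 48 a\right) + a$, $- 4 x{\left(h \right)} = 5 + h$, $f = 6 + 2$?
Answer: $-270$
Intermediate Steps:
$f = 8$
$x{\left(h \right)} = - \frac{5}{4} - \frac{h}{4}$ ($x{\left(h \right)} = - \frac{5 + h}{4} = - \frac{5}{4} - \frac{h}{4}$)
$c{\left(O \right)} = 5$ ($c{\left(O \right)} = \left(-3\right) 1 + 8 = -3 + 8 = 5$)
$g{\left(a \right)} = a^{2} + 49 a$
$- g{\left(c{\left(x{\left(-2 - 1 \right)} \right)} \right)} = - 5 \left(49 + 5\right) = - 5 \cdot 54 = \left(-1\right) 270 = -270$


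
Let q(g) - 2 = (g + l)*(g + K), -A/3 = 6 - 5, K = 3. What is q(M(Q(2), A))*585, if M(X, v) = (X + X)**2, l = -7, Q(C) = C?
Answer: 101205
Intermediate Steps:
A = -3 (A = -3*(6 - 5) = -3*1 = -3)
M(X, v) = 4*X**2 (M(X, v) = (2*X)**2 = 4*X**2)
q(g) = 2 + (-7 + g)*(3 + g) (q(g) = 2 + (g - 7)*(g + 3) = 2 + (-7 + g)*(3 + g))
q(M(Q(2), A))*585 = (-19 + (4*2**2)**2 - 16*2**2)*585 = (-19 + (4*4)**2 - 16*4)*585 = (-19 + 16**2 - 4*16)*585 = (-19 + 256 - 64)*585 = 173*585 = 101205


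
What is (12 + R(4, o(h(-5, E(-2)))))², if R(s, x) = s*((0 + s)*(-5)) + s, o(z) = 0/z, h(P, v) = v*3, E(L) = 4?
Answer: 4096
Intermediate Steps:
h(P, v) = 3*v
o(z) = 0
R(s, x) = s - 5*s² (R(s, x) = s*(s*(-5)) + s = s*(-5*s) + s = -5*s² + s = s - 5*s²)
(12 + R(4, o(h(-5, E(-2)))))² = (12 + 4*(1 - 5*4))² = (12 + 4*(1 - 20))² = (12 + 4*(-19))² = (12 - 76)² = (-64)² = 4096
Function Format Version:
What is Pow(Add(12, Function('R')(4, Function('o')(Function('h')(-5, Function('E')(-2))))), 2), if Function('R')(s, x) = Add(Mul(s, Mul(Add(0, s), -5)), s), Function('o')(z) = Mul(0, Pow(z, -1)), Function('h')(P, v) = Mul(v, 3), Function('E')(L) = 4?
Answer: 4096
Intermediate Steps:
Function('h')(P, v) = Mul(3, v)
Function('o')(z) = 0
Function('R')(s, x) = Add(s, Mul(-5, Pow(s, 2))) (Function('R')(s, x) = Add(Mul(s, Mul(s, -5)), s) = Add(Mul(s, Mul(-5, s)), s) = Add(Mul(-5, Pow(s, 2)), s) = Add(s, Mul(-5, Pow(s, 2))))
Pow(Add(12, Function('R')(4, Function('o')(Function('h')(-5, Function('E')(-2))))), 2) = Pow(Add(12, Mul(4, Add(1, Mul(-5, 4)))), 2) = Pow(Add(12, Mul(4, Add(1, -20))), 2) = Pow(Add(12, Mul(4, -19)), 2) = Pow(Add(12, -76), 2) = Pow(-64, 2) = 4096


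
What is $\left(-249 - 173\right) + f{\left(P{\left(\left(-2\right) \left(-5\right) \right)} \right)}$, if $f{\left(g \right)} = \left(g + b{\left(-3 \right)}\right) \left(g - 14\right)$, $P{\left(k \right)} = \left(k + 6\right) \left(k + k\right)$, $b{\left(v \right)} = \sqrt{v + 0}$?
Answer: $97498 + 306 i \sqrt{3} \approx 97498.0 + 530.01 i$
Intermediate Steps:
$b{\left(v \right)} = \sqrt{v}$
$P{\left(k \right)} = 2 k \left(6 + k\right)$ ($P{\left(k \right)} = \left(6 + k\right) 2 k = 2 k \left(6 + k\right)$)
$f{\left(g \right)} = \left(-14 + g\right) \left(g + i \sqrt{3}\right)$ ($f{\left(g \right)} = \left(g + \sqrt{-3}\right) \left(g - 14\right) = \left(g + i \sqrt{3}\right) \left(-14 + g\right) = \left(-14 + g\right) \left(g + i \sqrt{3}\right)$)
$\left(-249 - 173\right) + f{\left(P{\left(\left(-2\right) \left(-5\right) \right)} \right)} = \left(-249 - 173\right) + \left(\left(2 \left(\left(-2\right) \left(-5\right)\right) \left(6 - -10\right)\right)^{2} - 14 \cdot 2 \left(\left(-2\right) \left(-5\right)\right) \left(6 - -10\right) - 14 i \sqrt{3} + i 2 \left(\left(-2\right) \left(-5\right)\right) \left(6 - -10\right) \sqrt{3}\right) = -422 + \left(\left(2 \cdot 10 \left(6 + 10\right)\right)^{2} - 14 \cdot 2 \cdot 10 \left(6 + 10\right) - 14 i \sqrt{3} + i 2 \cdot 10 \left(6 + 10\right) \sqrt{3}\right) = -422 + \left(\left(2 \cdot 10 \cdot 16\right)^{2} - 14 \cdot 2 \cdot 10 \cdot 16 - 14 i \sqrt{3} + i 2 \cdot 10 \cdot 16 \sqrt{3}\right) = -422 + \left(320^{2} - 4480 - 14 i \sqrt{3} + i 320 \sqrt{3}\right) = -422 + \left(102400 - 4480 - 14 i \sqrt{3} + 320 i \sqrt{3}\right) = -422 + \left(97920 + 306 i \sqrt{3}\right) = 97498 + 306 i \sqrt{3}$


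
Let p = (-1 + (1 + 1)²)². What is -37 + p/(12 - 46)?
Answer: -1267/34 ≈ -37.265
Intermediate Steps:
p = 9 (p = (-1 + 2²)² = (-1 + 4)² = 3² = 9)
-37 + p/(12 - 46) = -37 + 9/(12 - 46) = -37 + 9/(-34) = -37 - 1/34*9 = -37 - 9/34 = -1267/34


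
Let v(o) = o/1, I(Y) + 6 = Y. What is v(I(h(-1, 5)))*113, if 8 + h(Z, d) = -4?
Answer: -2034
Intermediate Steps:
h(Z, d) = -12 (h(Z, d) = -8 - 4 = -12)
I(Y) = -6 + Y
v(o) = o (v(o) = o*1 = o)
v(I(h(-1, 5)))*113 = (-6 - 12)*113 = -18*113 = -2034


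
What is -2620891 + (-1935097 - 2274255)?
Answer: -6830243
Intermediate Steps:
-2620891 + (-1935097 - 2274255) = -2620891 - 4209352 = -6830243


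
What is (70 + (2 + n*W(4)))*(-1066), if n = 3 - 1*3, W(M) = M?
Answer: -76752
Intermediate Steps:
n = 0 (n = 3 - 3 = 0)
(70 + (2 + n*W(4)))*(-1066) = (70 + (2 + 0*4))*(-1066) = (70 + (2 + 0))*(-1066) = (70 + 2)*(-1066) = 72*(-1066) = -76752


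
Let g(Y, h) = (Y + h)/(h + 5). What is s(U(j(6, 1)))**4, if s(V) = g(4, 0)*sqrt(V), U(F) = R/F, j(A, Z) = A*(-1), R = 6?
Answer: 256/625 ≈ 0.40960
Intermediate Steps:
g(Y, h) = (Y + h)/(5 + h)
j(A, Z) = -A
U(F) = 6/F
s(V) = 4*sqrt(V)/5 (s(V) = ((4 + 0)/(5 + 0))*sqrt(V) = (4/5)*sqrt(V) = ((1/5)*4)*sqrt(V) = 4*sqrt(V)/5)
s(U(j(6, 1)))**4 = (4*sqrt(6/((-1*6)))/5)**4 = (4*sqrt(6/(-6))/5)**4 = (4*sqrt(6*(-1/6))/5)**4 = (4*sqrt(-1)/5)**4 = (4*I/5)**4 = 256/625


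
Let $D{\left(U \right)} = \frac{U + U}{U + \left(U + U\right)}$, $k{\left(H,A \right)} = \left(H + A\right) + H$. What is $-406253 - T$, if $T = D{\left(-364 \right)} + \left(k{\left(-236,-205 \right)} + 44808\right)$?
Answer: $- \frac{1351154}{3} \approx -4.5038 \cdot 10^{5}$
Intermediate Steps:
$k{\left(H,A \right)} = A + 2 H$ ($k{\left(H,A \right)} = \left(A + H\right) + H = A + 2 H$)
$D{\left(U \right)} = \frac{2}{3}$ ($D{\left(U \right)} = \frac{2 U}{U + 2 U} = \frac{2 U}{3 U} = 2 U \frac{1}{3 U} = \frac{2}{3}$)
$T = \frac{132395}{3}$ ($T = \frac{2}{3} + \left(\left(-205 + 2 \left(-236\right)\right) + 44808\right) = \frac{2}{3} + \left(\left(-205 - 472\right) + 44808\right) = \frac{2}{3} + \left(-677 + 44808\right) = \frac{2}{3} + 44131 = \frac{132395}{3} \approx 44132.0$)
$-406253 - T = -406253 - \frac{132395}{3} = - \frac{1351154}{3}$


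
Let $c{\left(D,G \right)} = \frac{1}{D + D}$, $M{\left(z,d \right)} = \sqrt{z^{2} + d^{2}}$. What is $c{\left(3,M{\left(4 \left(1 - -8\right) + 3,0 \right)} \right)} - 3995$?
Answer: $- \frac{23969}{6} \approx -3994.8$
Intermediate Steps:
$M{\left(z,d \right)} = \sqrt{d^{2} + z^{2}}$
$c{\left(D,G \right)} = \frac{1}{2 D}$
$c{\left(3,M{\left(4 \left(1 - -8\right) + 3,0 \right)} \right)} - 3995 = \frac{1}{2 \cdot 3} - 3995 = \frac{1}{2} \cdot \frac{1}{3} - 3995 = \frac{1}{6} - 3995 = - \frac{23969}{6}$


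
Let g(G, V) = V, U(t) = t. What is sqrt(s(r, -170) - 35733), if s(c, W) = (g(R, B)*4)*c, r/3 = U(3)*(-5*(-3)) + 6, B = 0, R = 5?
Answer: I*sqrt(35733) ≈ 189.03*I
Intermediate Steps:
r = 153 (r = 3*(3*(-5*(-3)) + 6) = 3*(3*15 + 6) = 3*(45 + 6) = 3*51 = 153)
s(c, W) = 0 (s(c, W) = (0*4)*c = 0*c = 0)
sqrt(s(r, -170) - 35733) = sqrt(0 - 35733) = sqrt(-35733) = I*sqrt(35733)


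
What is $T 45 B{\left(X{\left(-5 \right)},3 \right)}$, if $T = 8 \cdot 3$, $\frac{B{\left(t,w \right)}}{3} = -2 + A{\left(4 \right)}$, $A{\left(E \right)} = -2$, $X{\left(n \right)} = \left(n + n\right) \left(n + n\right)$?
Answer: $-12960$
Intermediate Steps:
$X{\left(n \right)} = 4 n^{2}$ ($X{\left(n \right)} = 2 n 2 n = 4 n^{2}$)
$B{\left(t,w \right)} = -12$ ($B{\left(t,w \right)} = 3 \left(-2 - 2\right) = 3 \left(-4\right) = -12$)
$T = 24$
$T 45 B{\left(X{\left(-5 \right)},3 \right)} = 24 \cdot 45 \left(-12\right) = 1080 \left(-12\right) = -12960$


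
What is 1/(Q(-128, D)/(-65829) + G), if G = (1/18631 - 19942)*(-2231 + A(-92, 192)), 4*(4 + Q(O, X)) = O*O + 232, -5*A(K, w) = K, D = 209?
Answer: 6132300495/270579597361516777 ≈ 2.2664e-8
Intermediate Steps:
A(K, w) = -K/5
Q(O, X) = 54 + O²/4 (Q(O, X) = -4 + (O*O + 232)/4 = -4 + (O² + 232)/4 = -4 + (232 + O²)/4 = -4 + (58 + O²/4) = 54 + O²/4)
G = 4110340393263/93155 (G = (1/18631 - 19942)*(-2231 - ⅕*(-92)) = (1/18631 - 19942)*(-2231 + 92/5) = -371539401/18631*(-11063/5) = 4110340393263/93155 ≈ 4.4124e+7)
1/(Q(-128, D)/(-65829) + G) = 1/((54 + (¼)*(-128)²)/(-65829) + 4110340393263/93155) = 1/((54 + (¼)*16384)*(-1/65829) + 4110340393263/93155) = 1/((54 + 4096)*(-1/65829) + 4110340393263/93155) = 1/(4150*(-1/65829) + 4110340393263/93155) = 1/(-4150/65829 + 4110340393263/93155) = 1/(270579597361516777/6132300495) = 6132300495/270579597361516777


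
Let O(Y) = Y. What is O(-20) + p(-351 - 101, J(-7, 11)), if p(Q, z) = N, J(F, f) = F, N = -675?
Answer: -695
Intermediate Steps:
p(Q, z) = -675
O(-20) + p(-351 - 101, J(-7, 11)) = -20 - 675 = -695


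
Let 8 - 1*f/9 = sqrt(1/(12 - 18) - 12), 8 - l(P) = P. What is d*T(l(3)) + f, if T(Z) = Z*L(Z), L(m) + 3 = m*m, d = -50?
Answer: -5428 - 3*I*sqrt(438)/2 ≈ -5428.0 - 31.393*I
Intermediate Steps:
L(m) = -3 + m**2 (L(m) = -3 + m*m = -3 + m**2)
l(P) = 8 - P
T(Z) = Z*(-3 + Z**2)
f = 72 - 3*I*sqrt(438)/2 (f = 72 - 9*sqrt(1/(12 - 18) - 12) = 72 - 9*sqrt(1/(-6) - 12) = 72 - 9*sqrt(-1/6 - 12) = 72 - 3*I*sqrt(438)/2 ≈ 72.0 - 31.393*I)
d*T(l(3)) + f = -50*(8 - 1*3)*(-3 + (8 - 1*3)**2) + (72 - 3*I*sqrt(438)/2) = -50*(8 - 3)*(-3 + (8 - 3)**2) + (72 - 3*I*sqrt(438)/2) = -250*(-3 + 5**2) + (72 - 3*I*sqrt(438)/2) = -250*(-3 + 25) + (72 - 3*I*sqrt(438)/2) = -250*22 + (72 - 3*I*sqrt(438)/2) = -50*110 + (72 - 3*I*sqrt(438)/2) = -5500 + (72 - 3*I*sqrt(438)/2) = -5428 - 3*I*sqrt(438)/2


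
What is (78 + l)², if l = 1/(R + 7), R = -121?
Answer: 79049881/12996 ≈ 6082.6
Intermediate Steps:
l = -1/114 (l = 1/(-121 + 7) = 1/(-114) = -1/114 ≈ -0.0087719)
(78 + l)² = (78 - 1/114)² = (8891/114)² = 79049881/12996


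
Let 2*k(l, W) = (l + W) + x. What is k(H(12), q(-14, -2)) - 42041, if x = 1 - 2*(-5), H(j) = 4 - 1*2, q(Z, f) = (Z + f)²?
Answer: -83813/2 ≈ -41907.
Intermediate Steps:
H(j) = 2 (H(j) = 4 - 2 = 2)
x = 11 (x = 1 + 10 = 11)
k(l, W) = 11/2 + W/2 + l/2 (k(l, W) = ((l + W) + 11)/2 = ((W + l) + 11)/2 = (11 + W + l)/2 = 11/2 + W/2 + l/2)
k(H(12), q(-14, -2)) - 42041 = (11/2 + (-14 - 2)²/2 + (½)*2) - 42041 = (11/2 + (½)*(-16)² + 1) - 42041 = (11/2 + (½)*256 + 1) - 42041 = (11/2 + 128 + 1) - 42041 = 269/2 - 42041 = -83813/2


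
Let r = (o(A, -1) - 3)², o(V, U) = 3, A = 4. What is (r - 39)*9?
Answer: -351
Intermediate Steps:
r = 0 (r = (3 - 3)² = 0² = 0)
(r - 39)*9 = (0 - 39)*9 = -39*9 = -351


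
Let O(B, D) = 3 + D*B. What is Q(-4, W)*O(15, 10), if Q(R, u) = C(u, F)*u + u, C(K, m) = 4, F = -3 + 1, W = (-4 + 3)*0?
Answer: 0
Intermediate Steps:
W = 0 (W = -1*0 = 0)
F = -2
O(B, D) = 3 + B*D
Q(R, u) = 5*u (Q(R, u) = 4*u + u = 5*u)
Q(-4, W)*O(15, 10) = (5*0)*(3 + 15*10) = 0*(3 + 150) = 0*153 = 0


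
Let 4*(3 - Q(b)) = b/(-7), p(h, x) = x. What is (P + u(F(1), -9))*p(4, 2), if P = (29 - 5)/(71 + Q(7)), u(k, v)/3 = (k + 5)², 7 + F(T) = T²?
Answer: 658/99 ≈ 6.6465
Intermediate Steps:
Q(b) = 3 + b/28 (Q(b) = 3 - b/(4*(-7)) = 3 - b*(-1)/(4*7) = 3 - (-1)*b/28 = 3 + b/28)
F(T) = -7 + T²
u(k, v) = 3*(5 + k)² (u(k, v) = 3*(k + 5)² = 3*(5 + k)²)
P = 32/99 (P = (29 - 5)/(71 + (3 + (1/28)*7)) = 24/(71 + (3 + ¼)) = 24/(71 + 13/4) = 24/(297/4) = 24*(4/297) = 32/99 ≈ 0.32323)
(P + u(F(1), -9))*p(4, 2) = (32/99 + 3*(5 + (-7 + 1²))²)*2 = (32/99 + 3*(5 + (-7 + 1))²)*2 = (32/99 + 3*(5 - 6)²)*2 = (32/99 + 3*(-1)²)*2 = (32/99 + 3*1)*2 = (32/99 + 3)*2 = (329/99)*2 = 658/99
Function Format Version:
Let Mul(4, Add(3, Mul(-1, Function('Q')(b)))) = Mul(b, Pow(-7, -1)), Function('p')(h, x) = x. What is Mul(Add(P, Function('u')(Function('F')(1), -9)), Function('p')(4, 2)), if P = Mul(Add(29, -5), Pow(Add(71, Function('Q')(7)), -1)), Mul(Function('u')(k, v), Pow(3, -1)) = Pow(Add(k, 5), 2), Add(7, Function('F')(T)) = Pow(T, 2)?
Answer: Rational(658, 99) ≈ 6.6465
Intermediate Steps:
Function('Q')(b) = Add(3, Mul(Rational(1, 28), b)) (Function('Q')(b) = Add(3, Mul(Rational(-1, 4), Mul(b, Pow(-7, -1)))) = Add(3, Mul(Rational(-1, 4), Mul(b, Rational(-1, 7)))) = Add(3, Mul(Rational(-1, 4), Mul(Rational(-1, 7), b))) = Add(3, Mul(Rational(1, 28), b)))
Function('F')(T) = Add(-7, Pow(T, 2))
Function('u')(k, v) = Mul(3, Pow(Add(5, k), 2)) (Function('u')(k, v) = Mul(3, Pow(Add(k, 5), 2)) = Mul(3, Pow(Add(5, k), 2)))
P = Rational(32, 99) (P = Mul(Add(29, -5), Pow(Add(71, Add(3, Mul(Rational(1, 28), 7))), -1)) = Mul(24, Pow(Add(71, Add(3, Rational(1, 4))), -1)) = Mul(24, Pow(Add(71, Rational(13, 4)), -1)) = Mul(24, Pow(Rational(297, 4), -1)) = Mul(24, Rational(4, 297)) = Rational(32, 99) ≈ 0.32323)
Mul(Add(P, Function('u')(Function('F')(1), -9)), Function('p')(4, 2)) = Mul(Add(Rational(32, 99), Mul(3, Pow(Add(5, Add(-7, Pow(1, 2))), 2))), 2) = Mul(Add(Rational(32, 99), Mul(3, Pow(Add(5, Add(-7, 1)), 2))), 2) = Mul(Add(Rational(32, 99), Mul(3, Pow(Add(5, -6), 2))), 2) = Mul(Add(Rational(32, 99), Mul(3, Pow(-1, 2))), 2) = Mul(Add(Rational(32, 99), Mul(3, 1)), 2) = Mul(Add(Rational(32, 99), 3), 2) = Mul(Rational(329, 99), 2) = Rational(658, 99)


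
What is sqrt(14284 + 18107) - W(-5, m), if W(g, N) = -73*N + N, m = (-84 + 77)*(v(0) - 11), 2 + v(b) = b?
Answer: 6552 + 3*sqrt(3599) ≈ 6732.0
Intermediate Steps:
v(b) = -2 + b
m = 91 (m = (-84 + 77)*((-2 + 0) - 11) = -7*(-2 - 11) = -7*(-13) = 91)
W(g, N) = -72*N
sqrt(14284 + 18107) - W(-5, m) = sqrt(14284 + 18107) - (-72)*91 = sqrt(32391) - 1*(-6552) = 3*sqrt(3599) + 6552 = 6552 + 3*sqrt(3599)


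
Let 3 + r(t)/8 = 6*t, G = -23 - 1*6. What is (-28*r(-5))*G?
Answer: -214368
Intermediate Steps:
G = -29 (G = -23 - 6 = -29)
r(t) = -24 + 48*t (r(t) = -24 + 8*(6*t) = -24 + 48*t)
(-28*r(-5))*G = -28*(-24 + 48*(-5))*(-29) = -28*(-24 - 240)*(-29) = -28*(-264)*(-29) = 7392*(-29) = -214368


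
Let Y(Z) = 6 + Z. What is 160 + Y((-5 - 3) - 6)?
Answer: 152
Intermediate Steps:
160 + Y((-5 - 3) - 6) = 160 + (6 + ((-5 - 3) - 6)) = 160 + (6 + (-8 - 6)) = 160 + (6 - 14) = 160 - 8 = 152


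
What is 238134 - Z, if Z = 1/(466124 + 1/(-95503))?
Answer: 10600830384412211/44516240371 ≈ 2.3813e+5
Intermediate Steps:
Z = 95503/44516240371 (Z = 1/(466124 - 1/95503) = 1/(44516240371/95503) = 95503/44516240371 ≈ 2.1454e-6)
238134 - Z = 238134 - 1*95503/44516240371 = 238134 - 95503/44516240371 = 10600830384412211/44516240371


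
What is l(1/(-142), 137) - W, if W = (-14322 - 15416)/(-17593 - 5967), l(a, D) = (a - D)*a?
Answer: -8829827/29691490 ≈ -0.29739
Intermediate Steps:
l(a, D) = a*(a - D)
W = 14869/11780 (W = -29738/(-23560) = -29738*(-1/23560) = 14869/11780 ≈ 1.2622)
l(1/(-142), 137) - W = (1/(-142) - 1*137)/(-142) - 1*14869/11780 = -(-1/142 - 137)/142 - 14869/11780 = -1/142*(-19455/142) - 14869/11780 = 19455/20164 - 14869/11780 = -8829827/29691490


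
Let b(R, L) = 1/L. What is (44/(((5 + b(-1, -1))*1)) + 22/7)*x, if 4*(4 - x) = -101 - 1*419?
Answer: 13266/7 ≈ 1895.1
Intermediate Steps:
x = 134 (x = 4 - (-101 - 1*419)/4 = 4 - (-101 - 419)/4 = 4 - ¼*(-520) = 4 + 130 = 134)
(44/(((5 + b(-1, -1))*1)) + 22/7)*x = (44/(((5 + 1/(-1))*1)) + 22/7)*134 = (44/(((5 - 1)*1)) + 22*(⅐))*134 = (44/((4*1)) + 22/7)*134 = (44/4 + 22/7)*134 = (44*(¼) + 22/7)*134 = (11 + 22/7)*134 = (99/7)*134 = 13266/7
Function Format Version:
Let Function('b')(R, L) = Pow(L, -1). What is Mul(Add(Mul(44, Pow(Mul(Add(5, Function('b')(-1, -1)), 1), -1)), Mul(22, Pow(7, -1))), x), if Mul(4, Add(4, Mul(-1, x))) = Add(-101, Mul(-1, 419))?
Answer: Rational(13266, 7) ≈ 1895.1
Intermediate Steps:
x = 134 (x = Add(4, Mul(Rational(-1, 4), Add(-101, Mul(-1, 419)))) = Add(4, Mul(Rational(-1, 4), Add(-101, -419))) = Add(4, Mul(Rational(-1, 4), -520)) = Add(4, 130) = 134)
Mul(Add(Mul(44, Pow(Mul(Add(5, Function('b')(-1, -1)), 1), -1)), Mul(22, Pow(7, -1))), x) = Mul(Add(Mul(44, Pow(Mul(Add(5, Pow(-1, -1)), 1), -1)), Mul(22, Pow(7, -1))), 134) = Mul(Add(Mul(44, Pow(Mul(Add(5, -1), 1), -1)), Mul(22, Rational(1, 7))), 134) = Mul(Add(Mul(44, Pow(Mul(4, 1), -1)), Rational(22, 7)), 134) = Mul(Add(Mul(44, Pow(4, -1)), Rational(22, 7)), 134) = Mul(Add(Mul(44, Rational(1, 4)), Rational(22, 7)), 134) = Mul(Add(11, Rational(22, 7)), 134) = Mul(Rational(99, 7), 134) = Rational(13266, 7)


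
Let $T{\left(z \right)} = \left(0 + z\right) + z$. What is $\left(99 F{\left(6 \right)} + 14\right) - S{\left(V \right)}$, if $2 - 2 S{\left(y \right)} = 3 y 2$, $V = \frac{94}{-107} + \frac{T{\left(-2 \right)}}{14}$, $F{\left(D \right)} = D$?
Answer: $\frac{452027}{749} \approx 603.51$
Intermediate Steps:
$T{\left(z \right)} = 2 z$ ($T{\left(z \right)} = z + z = 2 z$)
$V = - \frac{872}{749}$ ($V = \frac{94}{-107} + \frac{2 \left(-2\right)}{14} = 94 \left(- \frac{1}{107}\right) - \frac{2}{7} = - \frac{94}{107} - \frac{2}{7} = - \frac{872}{749} \approx -1.1642$)
$S{\left(y \right)} = 1 - 3 y$ ($S{\left(y \right)} = 1 - \frac{3 y 2}{2} = 1 - \frac{6 y}{2} = 1 - 3 y$)
$\left(99 F{\left(6 \right)} + 14\right) - S{\left(V \right)} = \left(99 \cdot 6 + 14\right) - \left(1 - - \frac{2616}{749}\right) = \left(594 + 14\right) - \left(1 + \frac{2616}{749}\right) = 608 - \frac{3365}{749} = \frac{452027}{749}$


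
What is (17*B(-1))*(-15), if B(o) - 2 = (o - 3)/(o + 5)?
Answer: -255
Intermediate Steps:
B(o) = 2 + (-3 + o)/(5 + o) (B(o) = 2 + (o - 3)/(o + 5) = 2 + (-3 + o)/(5 + o))
(17*B(-1))*(-15) = (17*((7 + 3*(-1))/(5 - 1)))*(-15) = (17*((7 - 3)/4))*(-15) = (17*((1/4)*4))*(-15) = (17*1)*(-15) = 17*(-15) = -255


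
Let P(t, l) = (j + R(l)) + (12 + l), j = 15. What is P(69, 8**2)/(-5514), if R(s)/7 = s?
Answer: -539/5514 ≈ -0.097751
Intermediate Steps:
R(s) = 7*s
P(t, l) = 27 + 8*l (P(t, l) = (15 + 7*l) + (12 + l) = 27 + 8*l)
P(69, 8**2)/(-5514) = (27 + 8*8**2)/(-5514) = (27 + 8*64)*(-1/5514) = (27 + 512)*(-1/5514) = 539*(-1/5514) = -539/5514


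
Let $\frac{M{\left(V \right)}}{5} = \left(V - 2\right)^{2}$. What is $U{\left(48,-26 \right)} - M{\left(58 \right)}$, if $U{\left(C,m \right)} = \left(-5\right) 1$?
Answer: $-15685$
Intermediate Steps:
$M{\left(V \right)} = 5 \left(-2 + V\right)^{2}$ ($M{\left(V \right)} = 5 \left(V - 2\right)^{2} = 5 \left(-2 + V\right)^{2}$)
$U{\left(C,m \right)} = -5$
$U{\left(48,-26 \right)} - M{\left(58 \right)} = -5 - 5 \left(-2 + 58\right)^{2} = -5 - 5 \cdot 56^{2} = -5 - 5 \cdot 3136 = -5 - 15680 = -15685$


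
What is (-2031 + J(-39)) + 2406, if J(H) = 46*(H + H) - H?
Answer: -3174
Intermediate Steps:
J(H) = 91*H (J(H) = 46*(2*H) - H = 92*H - H = 91*H)
(-2031 + J(-39)) + 2406 = (-2031 + 91*(-39)) + 2406 = (-2031 - 3549) + 2406 = -5580 + 2406 = -3174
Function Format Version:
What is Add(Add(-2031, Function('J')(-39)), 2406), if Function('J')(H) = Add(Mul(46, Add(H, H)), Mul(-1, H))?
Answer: -3174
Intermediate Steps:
Function('J')(H) = Mul(91, H) (Function('J')(H) = Add(Mul(46, Mul(2, H)), Mul(-1, H)) = Add(Mul(92, H), Mul(-1, H)) = Mul(91, H))
Add(Add(-2031, Function('J')(-39)), 2406) = Add(Add(-2031, Mul(91, -39)), 2406) = Add(Add(-2031, -3549), 2406) = Add(-5580, 2406) = -3174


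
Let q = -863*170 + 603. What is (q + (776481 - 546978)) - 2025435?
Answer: -1942039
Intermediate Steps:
q = -146107 (q = -146710 + 603 = -146107)
(q + (776481 - 546978)) - 2025435 = (-146107 + (776481 - 546978)) - 2025435 = (-146107 + 229503) - 2025435 = 83396 - 2025435 = -1942039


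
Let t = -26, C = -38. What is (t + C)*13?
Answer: -832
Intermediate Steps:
(t + C)*13 = (-26 - 38)*13 = -64*13 = -832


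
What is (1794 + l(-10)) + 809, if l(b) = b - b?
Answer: 2603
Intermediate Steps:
l(b) = 0
(1794 + l(-10)) + 809 = (1794 + 0) + 809 = 1794 + 809 = 2603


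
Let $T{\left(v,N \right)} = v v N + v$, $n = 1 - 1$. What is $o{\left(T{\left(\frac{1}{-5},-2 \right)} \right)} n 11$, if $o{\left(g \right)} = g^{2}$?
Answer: $0$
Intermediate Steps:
$n = 0$
$T{\left(v,N \right)} = v + N v^{2}$ ($T{\left(v,N \right)} = v^{2} N + v = N v^{2} + v = v + N v^{2}$)
$o{\left(T{\left(\frac{1}{-5},-2 \right)} \right)} n 11 = \left(\frac{1 - \frac{2}{-5}}{-5}\right)^{2} \cdot 0 \cdot 11 = \left(- \frac{1 - - \frac{2}{5}}{5}\right)^{2} \cdot 0 \cdot 11 = \left(- \frac{1 + \frac{2}{5}}{5}\right)^{2} \cdot 0 \cdot 11 = \left(\left(- \frac{1}{5}\right) \frac{7}{5}\right)^{2} \cdot 0 \cdot 11 = \left(- \frac{7}{25}\right)^{2} \cdot 0 \cdot 11 = \frac{49}{625} \cdot 0 \cdot 11 = 0 \cdot 11 = 0$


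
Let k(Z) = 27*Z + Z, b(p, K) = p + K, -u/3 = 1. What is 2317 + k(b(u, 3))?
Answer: 2317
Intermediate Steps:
u = -3 (u = -3*1 = -3)
b(p, K) = K + p
k(Z) = 28*Z
2317 + k(b(u, 3)) = 2317 + 28*(3 - 3) = 2317 + 28*0 = 2317 + 0 = 2317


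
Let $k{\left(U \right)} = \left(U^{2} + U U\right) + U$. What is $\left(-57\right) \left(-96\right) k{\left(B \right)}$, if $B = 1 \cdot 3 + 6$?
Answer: $935712$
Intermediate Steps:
$B = 9$ ($B = 3 + 6 = 9$)
$k{\left(U \right)} = U + 2 U^{2}$ ($k{\left(U \right)} = \left(U^{2} + U^{2}\right) + U = 2 U^{2} + U = U + 2 U^{2}$)
$\left(-57\right) \left(-96\right) k{\left(B \right)} = \left(-57\right) \left(-96\right) 9 \left(1 + 2 \cdot 9\right) = 5472 \cdot 9 \left(1 + 18\right) = 5472 \cdot 9 \cdot 19 = 5472 \cdot 171 = 935712$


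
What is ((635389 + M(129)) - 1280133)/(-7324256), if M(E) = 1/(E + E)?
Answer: 166343951/1889658048 ≈ 0.088029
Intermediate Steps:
M(E) = 1/(2*E)
((635389 + M(129)) - 1280133)/(-7324256) = ((635389 + (½)/129) - 1280133)/(-7324256) = ((635389 + (½)*(1/129)) - 1280133)*(-1/7324256) = ((635389 + 1/258) - 1280133)*(-1/7324256) = (163930363/258 - 1280133)*(-1/7324256) = -166343951/258*(-1/7324256) = 166343951/1889658048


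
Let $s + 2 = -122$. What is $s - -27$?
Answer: $-97$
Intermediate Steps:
$s = -124$ ($s = -2 - 122 = -124$)
$s - -27 = -124 - -27 = -124 + 27 = -97$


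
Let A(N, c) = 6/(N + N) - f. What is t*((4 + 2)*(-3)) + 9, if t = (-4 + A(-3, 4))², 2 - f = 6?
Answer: -9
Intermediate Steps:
f = -4 (f = 2 - 1*6 = 2 - 6 = -4)
A(N, c) = 4 + 3/N (A(N, c) = 6/(N + N) - 1*(-4) = 6/((2*N)) + 4 = 6*(1/(2*N)) + 4 = 3/N + 4 = 4 + 3/N)
t = 1 (t = (-4 + (4 + 3/(-3)))² = (-4 + (4 + 3*(-⅓)))² = (-4 + (4 - 1))² = (-4 + 3)² = (-1)² = 1)
t*((4 + 2)*(-3)) + 9 = 1*((4 + 2)*(-3)) + 9 = 1*(6*(-3)) + 9 = 1*(-18) + 9 = -18 + 9 = -9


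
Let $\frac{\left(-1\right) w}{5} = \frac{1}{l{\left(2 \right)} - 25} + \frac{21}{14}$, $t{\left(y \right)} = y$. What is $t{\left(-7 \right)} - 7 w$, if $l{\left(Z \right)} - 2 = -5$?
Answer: $\frac{177}{4} \approx 44.25$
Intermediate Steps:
$l{\left(Z \right)} = -3$ ($l{\left(Z \right)} = 2 - 5 = -3$)
$w = - \frac{205}{28}$ ($w = - 5 \left(\frac{1}{-3 - 25} + \frac{21}{14}\right) = - 5 \left(\frac{1}{-28} + 21 \cdot \frac{1}{14}\right) = - 5 \left(- \frac{1}{28} + \frac{3}{2}\right) = \left(-5\right) \frac{41}{28} = - \frac{205}{28} \approx -7.3214$)
$t{\left(-7 \right)} - 7 w = -7 - - \frac{205}{4} = -7 + \frac{205}{4} = \frac{177}{4}$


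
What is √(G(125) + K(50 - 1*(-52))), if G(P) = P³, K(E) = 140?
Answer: √1953265 ≈ 1397.6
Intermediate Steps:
√(G(125) + K(50 - 1*(-52))) = √(125³ + 140) = √(1953125 + 140) = √1953265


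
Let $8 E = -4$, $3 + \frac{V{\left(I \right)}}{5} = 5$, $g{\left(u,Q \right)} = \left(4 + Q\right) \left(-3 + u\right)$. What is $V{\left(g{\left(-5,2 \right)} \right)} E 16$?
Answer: $-80$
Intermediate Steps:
$g{\left(u,Q \right)} = \left(-3 + u\right) \left(4 + Q\right)$
$V{\left(I \right)} = 10$ ($V{\left(I \right)} = -15 + 5 \cdot 5 = -15 + 25 = 10$)
$E = - \frac{1}{2}$ ($E = \frac{1}{8} \left(-4\right) = - \frac{1}{2} \approx -0.5$)
$V{\left(g{\left(-5,2 \right)} \right)} E 16 = 10 \left(- \frac{1}{2}\right) 16 = \left(-5\right) 16 = -80$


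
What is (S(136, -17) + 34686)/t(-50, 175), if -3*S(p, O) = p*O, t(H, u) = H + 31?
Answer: -106370/57 ≈ -1866.1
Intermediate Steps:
t(H, u) = 31 + H
S(p, O) = -O*p/3 (S(p, O) = -p*O/3 = -O*p/3)
(S(136, -17) + 34686)/t(-50, 175) = (-1/3*(-17)*136 + 34686)/(31 - 50) = (2312/3 + 34686)/(-19) = (106370/3)*(-1/19) = -106370/57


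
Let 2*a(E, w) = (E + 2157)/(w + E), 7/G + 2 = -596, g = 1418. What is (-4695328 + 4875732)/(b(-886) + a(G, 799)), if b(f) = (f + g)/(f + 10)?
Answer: 4194878286760/17265559 ≈ 2.4296e+5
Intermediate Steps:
G = -7/598 (G = 7/(-2 - 596) = 7/(-598) = 7*(-1/598) = -7/598 ≈ -0.011706)
a(E, w) = (2157 + E)/(2*(E + w)) (a(E, w) = ((E + 2157)/(w + E))/2 = ((2157 + E)/(E + w))/2 = (2157 + E)/(2*(E + w)))
b(f) = (1418 + f)/(10 + f) (b(f) = (f + 1418)/(f + 10) = (1418 + f)/(10 + f))
(-4695328 + 4875732)/(b(-886) + a(G, 799)) = (-4695328 + 4875732)/((1418 - 886)/(10 - 886) + (2157 - 7/598)/(2*(-7/598 + 799))) = 180404/(532/(-876) + (½)*(1289879/598)/(477795/598)) = 180404/(-1/876*532 + (½)*(598/477795)*(1289879/598)) = 180404/(-133/219 + 1289879/955590) = 180404/(17265559/23252690) = 180404*(23252690/17265559) = 4194878286760/17265559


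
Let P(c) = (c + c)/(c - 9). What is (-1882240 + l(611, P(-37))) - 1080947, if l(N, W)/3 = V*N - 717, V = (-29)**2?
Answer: -1423785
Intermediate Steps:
V = 841
P(c) = 2*c/(-9 + c) (P(c) = (2*c)/(-9 + c) = 2*c/(-9 + c))
l(N, W) = -2151 + 2523*N (l(N, W) = 3*(841*N - 717) = 3*(-717 + 841*N) = -2151 + 2523*N)
(-1882240 + l(611, P(-37))) - 1080947 = (-1882240 + (-2151 + 2523*611)) - 1080947 = (-1882240 + (-2151 + 1541553)) - 1080947 = (-1882240 + 1539402) - 1080947 = -342838 - 1080947 = -1423785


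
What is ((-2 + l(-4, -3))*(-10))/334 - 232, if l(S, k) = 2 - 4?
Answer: -38724/167 ≈ -231.88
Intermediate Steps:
l(S, k) = -2
((-2 + l(-4, -3))*(-10))/334 - 232 = ((-2 - 2)*(-10))/334 - 232 = (-4*(-10))/334 - 232 = (1/334)*40 - 232 = 20/167 - 232 = -38724/167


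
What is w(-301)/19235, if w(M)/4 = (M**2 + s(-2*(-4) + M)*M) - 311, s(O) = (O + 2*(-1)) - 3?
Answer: 719952/19235 ≈ 37.429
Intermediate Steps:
s(O) = -5 + O (s(O) = (O - 2) - 3 = (-2 + O) - 3 = -5 + O)
w(M) = -1244 + 4*M**2 + 4*M*(3 + M) (w(M) = 4*((M**2 + (-5 + (-2*(-4) + M))*M) - 311) = 4*((M**2 + (-5 + (8 + M))*M) - 311) = 4*((M**2 + (3 + M)*M) - 311) = 4*((M**2 + M*(3 + M)) - 311) = 4*(-311 + M**2 + M*(3 + M)) = -1244 + 4*M**2 + 4*M*(3 + M))
w(-301)/19235 = (-1244 + 8*(-301)**2 + 12*(-301))/19235 = (-1244 + 8*90601 - 3612)*(1/19235) = (-1244 + 724808 - 3612)*(1/19235) = 719952*(1/19235) = 719952/19235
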